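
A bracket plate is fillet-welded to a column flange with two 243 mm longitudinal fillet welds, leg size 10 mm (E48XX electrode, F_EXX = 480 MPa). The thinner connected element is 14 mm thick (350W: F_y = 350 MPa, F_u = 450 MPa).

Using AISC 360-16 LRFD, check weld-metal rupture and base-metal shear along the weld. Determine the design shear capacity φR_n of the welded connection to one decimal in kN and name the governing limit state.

742.2 kN (weld metal governs)

Weld metal: throat = 0.707×10 = 7.07 mm, L = 2×243 = 486 mm. φR_n = 0.75 × 0.6 × 480 × 7.07 × 486 = 742.2 kN.
Base metal shear (14 mm plate): yield φR_n = 1.0×0.6×350×14×486 = 1428.8 kN; rupture φR_n = 0.75×0.6×450×14×486 = 1377.8 kN; take 1377.8 kN (rupture).
Governing: min(742.2, 1377.8) = 742.2 kN → weld metal.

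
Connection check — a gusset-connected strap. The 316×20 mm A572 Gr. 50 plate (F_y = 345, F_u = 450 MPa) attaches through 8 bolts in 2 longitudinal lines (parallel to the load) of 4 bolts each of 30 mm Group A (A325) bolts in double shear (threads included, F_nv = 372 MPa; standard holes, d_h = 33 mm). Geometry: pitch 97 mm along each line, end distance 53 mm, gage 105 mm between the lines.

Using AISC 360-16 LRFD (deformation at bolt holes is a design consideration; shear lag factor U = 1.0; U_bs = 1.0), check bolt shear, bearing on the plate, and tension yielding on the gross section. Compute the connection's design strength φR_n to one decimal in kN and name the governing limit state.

1962.4 kN (gross-section yield governs)

Bolt shear: A_b = π(30)²/4 = 706.86 mm². φR_n = 0.75 × 372 × 706.86 × 8 × 2 = 3155.4 kN.
Bearing (20 mm plate, F_u = 450 MPa): end bolts L_c = 53 − 33/2 = 36.5, R_n = min(1.2×36.5×20×450, 2.4×30×20×450) = 394.2 kN/bolt; interior L_c = 97 − 33 = 64, R_n = 648 kN/bolt. φR_n = 0.75 × (2×394.2 + 6×648) = 3507.3 kN.
Tension yield (gross): A_g = 316×20 = 6320 mm². φR_n = 0.90 × 345 × 6320 = 1962.4 kN.
Governing: min(3155.4, 3507.3, 1962.4) = 1962.4 kN → gross-section yield.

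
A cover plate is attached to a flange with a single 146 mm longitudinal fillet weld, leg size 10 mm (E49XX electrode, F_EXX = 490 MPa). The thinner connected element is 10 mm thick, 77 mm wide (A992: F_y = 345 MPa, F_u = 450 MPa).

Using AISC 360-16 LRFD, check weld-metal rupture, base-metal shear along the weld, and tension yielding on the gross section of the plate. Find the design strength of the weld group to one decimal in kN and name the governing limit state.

Weld metal: throat = 0.707×10 = 7.07 mm, L = 146 mm. φR_n = 0.75 × 0.6 × 490 × 7.07 × 146 = 227.6 kN.
Base metal shear (10 mm plate): yield φR_n = 1.0×0.6×345×10×146 = 302.2 kN; rupture φR_n = 0.75×0.6×450×10×146 = 295.7 kN; take 295.7 kN (rupture).
Tension yield (gross): A_g = 77×10 = 770 mm². φR_n = 0.90 × 345 × 770 = 239.1 kN.
Governing: min(227.6, 295.7, 239.1) = 227.6 kN → weld metal.

227.6 kN (weld metal governs)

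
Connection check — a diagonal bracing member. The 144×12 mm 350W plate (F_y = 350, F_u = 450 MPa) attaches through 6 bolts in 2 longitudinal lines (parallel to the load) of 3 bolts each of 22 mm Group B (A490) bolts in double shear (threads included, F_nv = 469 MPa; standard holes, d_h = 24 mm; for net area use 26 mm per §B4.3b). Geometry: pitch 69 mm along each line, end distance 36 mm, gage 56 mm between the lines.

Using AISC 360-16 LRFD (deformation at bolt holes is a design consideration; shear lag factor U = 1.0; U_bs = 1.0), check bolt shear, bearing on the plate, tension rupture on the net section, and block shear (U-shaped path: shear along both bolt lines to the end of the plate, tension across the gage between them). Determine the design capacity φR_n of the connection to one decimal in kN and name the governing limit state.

372.6 kN (net-section rupture governs)

Bolt shear: A_b = π(22)²/4 = 380.13 mm². φR_n = 0.75 × 469 × 380.13 × 6 × 2 = 1604.5 kN.
Bearing (12 mm plate, F_u = 450 MPa): end bolts L_c = 36 − 24/2 = 24, R_n = min(1.2×24×12×450, 2.4×22×12×450) = 155.52 kN/bolt; interior L_c = 69 − 24 = 45, R_n = 285.12 kN/bolt. φR_n = 0.75 × (2×155.52 + 4×285.12) = 1088.6 kN.
Tension rupture (net): A_n = (144 − 2×26)×12 = 1104 mm² (U = 1.0, A_e = A_n). φR_n = 0.75 × 450 × 1104 = 372.6 kN.
Block shear: shear path 2×[36+2×69] = 2×174 mm, A_gv = 4176, A_nv = 2×(174 − 2.5×26)×12 = 2616 mm²; tension across gage: (56 − 1×26)×12 = 360 mm². R_n = min(0.6×450×2616, 0.6×350×4176) + 1.0×450×360 = min(706.32, 876.96) + 162 = 868.32 kN. φR_n = 0.75 × 868.32 = 651.2 kN.
Governing: min(1604.5, 1088.6, 372.6, 651.2) = 372.6 kN → net-section rupture.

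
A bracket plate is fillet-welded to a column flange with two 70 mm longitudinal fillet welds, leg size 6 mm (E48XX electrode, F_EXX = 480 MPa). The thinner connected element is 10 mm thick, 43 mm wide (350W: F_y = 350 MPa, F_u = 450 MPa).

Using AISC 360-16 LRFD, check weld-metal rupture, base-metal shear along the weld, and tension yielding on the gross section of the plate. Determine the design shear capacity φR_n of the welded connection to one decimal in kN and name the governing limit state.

Weld metal: throat = 0.707×6 = 4.242 mm, L = 2×70 = 140 mm. φR_n = 0.75 × 0.6 × 480 × 4.242 × 140 = 128.3 kN.
Base metal shear (10 mm plate): yield φR_n = 1.0×0.6×350×10×140 = 294.0 kN; rupture φR_n = 0.75×0.6×450×10×140 = 283.5 kN; take 283.5 kN (rupture).
Tension yield (gross): A_g = 43×10 = 430 mm². φR_n = 0.90 × 350 × 430 = 135.5 kN.
Governing: min(128.3, 283.5, 135.5) = 128.3 kN → weld metal.

128.3 kN (weld metal governs)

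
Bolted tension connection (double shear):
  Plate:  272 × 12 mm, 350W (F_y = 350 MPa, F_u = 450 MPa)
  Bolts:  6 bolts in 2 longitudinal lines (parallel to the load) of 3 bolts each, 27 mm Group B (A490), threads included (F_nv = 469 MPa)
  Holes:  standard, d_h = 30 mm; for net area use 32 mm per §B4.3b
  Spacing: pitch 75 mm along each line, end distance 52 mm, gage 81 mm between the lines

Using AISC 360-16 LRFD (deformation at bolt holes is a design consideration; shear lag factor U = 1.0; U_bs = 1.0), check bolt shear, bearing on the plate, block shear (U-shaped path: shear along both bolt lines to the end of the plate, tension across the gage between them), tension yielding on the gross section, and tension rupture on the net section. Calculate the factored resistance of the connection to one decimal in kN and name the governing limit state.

791.4 kN (block shear governs)

Bolt shear: A_b = π(27)²/4 = 572.56 mm². φR_n = 0.75 × 469 × 572.56 × 6 × 2 = 2416.8 kN.
Bearing (12 mm plate, F_u = 450 MPa): end bolts L_c = 52 − 30/2 = 37, R_n = min(1.2×37×12×450, 2.4×27×12×450) = 239.76 kN/bolt; interior L_c = 75 − 30 = 45, R_n = 291.6 kN/bolt. φR_n = 0.75 × (2×239.76 + 4×291.6) = 1234.4 kN.
Block shear: shear path 2×[52+2×75] = 2×202 mm, A_gv = 4848, A_nv = 2×(202 − 2.5×32)×12 = 2928 mm²; tension across gage: (81 − 1×32)×12 = 588 mm². R_n = min(0.6×450×2928, 0.6×350×4848) + 1.0×450×588 = min(790.56, 1018.1) + 264.6 = 1055.2 kN. φR_n = 0.75 × 1055.2 = 791.4 kN.
Tension yield (gross): A_g = 272×12 = 3264 mm². φR_n = 0.90 × 350 × 3264 = 1028.2 kN.
Tension rupture (net): A_n = (272 − 2×32)×12 = 2496 mm² (U = 1.0, A_e = A_n). φR_n = 0.75 × 450 × 2496 = 842.4 kN.
Governing: min(2416.8, 1234.4, 791.4, 1028.2, 842.4) = 791.4 kN → block shear.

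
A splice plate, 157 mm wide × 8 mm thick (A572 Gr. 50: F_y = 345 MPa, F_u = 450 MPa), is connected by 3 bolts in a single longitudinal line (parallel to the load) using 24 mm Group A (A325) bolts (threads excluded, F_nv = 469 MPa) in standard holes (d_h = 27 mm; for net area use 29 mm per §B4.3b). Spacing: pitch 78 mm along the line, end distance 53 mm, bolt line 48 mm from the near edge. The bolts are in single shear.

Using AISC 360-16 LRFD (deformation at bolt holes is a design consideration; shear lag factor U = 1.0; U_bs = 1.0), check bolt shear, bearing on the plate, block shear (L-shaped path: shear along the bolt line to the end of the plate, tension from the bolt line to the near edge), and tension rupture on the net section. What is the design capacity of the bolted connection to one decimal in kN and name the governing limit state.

Bolt shear: A_b = π(24)²/4 = 452.39 mm². φR_n = 0.75 × 469 × 452.39 × 3 × 1 = 477.4 kN.
Bearing (8 mm plate, F_u = 450 MPa): end bolts L_c = 53 − 27/2 = 39.5, R_n = min(1.2×39.5×8×450, 2.4×24×8×450) = 170.64 kN/bolt; interior L_c = 78 − 27 = 51, R_n = 207.36 kN/bolt. φR_n = 0.75 × (1×170.64 + 2×207.36) = 439.0 kN.
Block shear: shear path 1×[53+2×78] = 1×209 mm, A_gv = 1672, A_nv = 1×(209 − 2.5×29)×8 = 1092 mm²; tension to near edge: (48 − 0.5×29)×8 = 268 mm². R_n = min(0.6×450×1092, 0.6×345×1672) + 1.0×450×268 = min(294.84, 346.1) + 120.6 = 415.44 kN. φR_n = 0.75 × 415.44 = 311.6 kN.
Tension rupture (net): A_n = (157 − 1×29)×8 = 1024 mm² (U = 1.0, A_e = A_n). φR_n = 0.75 × 450 × 1024 = 345.6 kN.
Governing: min(477.4, 439.0, 311.6, 345.6) = 311.6 kN → block shear.

311.6 kN (block shear governs)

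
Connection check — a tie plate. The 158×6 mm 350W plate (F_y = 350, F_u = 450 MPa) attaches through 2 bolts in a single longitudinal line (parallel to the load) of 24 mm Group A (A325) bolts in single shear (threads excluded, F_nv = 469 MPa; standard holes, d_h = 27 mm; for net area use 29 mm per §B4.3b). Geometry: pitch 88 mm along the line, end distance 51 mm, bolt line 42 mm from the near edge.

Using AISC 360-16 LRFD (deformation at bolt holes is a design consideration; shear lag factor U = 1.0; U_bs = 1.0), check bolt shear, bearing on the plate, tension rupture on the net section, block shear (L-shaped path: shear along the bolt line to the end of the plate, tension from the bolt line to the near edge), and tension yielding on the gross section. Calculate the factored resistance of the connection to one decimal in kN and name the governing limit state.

Bolt shear: A_b = π(24)²/4 = 452.39 mm². φR_n = 0.75 × 469 × 452.39 × 2 × 1 = 318.3 kN.
Bearing (6 mm plate, F_u = 450 MPa): end bolts L_c = 51 − 27/2 = 37.5, R_n = min(1.2×37.5×6×450, 2.4×24×6×450) = 121.5 kN/bolt; interior L_c = 88 − 27 = 61, R_n = 155.52 kN/bolt. φR_n = 0.75 × (1×121.5 + 1×155.52) = 207.8 kN.
Tension rupture (net): A_n = (158 − 1×29)×6 = 774 mm² (U = 1.0, A_e = A_n). φR_n = 0.75 × 450 × 774 = 261.2 kN.
Block shear: shear path 1×[51+1×88] = 1×139 mm, A_gv = 834, A_nv = 1×(139 − 1.5×29)×6 = 573 mm²; tension to near edge: (42 − 0.5×29)×6 = 165 mm². R_n = min(0.6×450×573, 0.6×350×834) + 1.0×450×165 = min(154.71, 175.14) + 74.25 = 228.96 kN. φR_n = 0.75 × 228.96 = 171.7 kN.
Tension yield (gross): A_g = 158×6 = 948 mm². φR_n = 0.90 × 350 × 948 = 298.6 kN.
Governing: min(318.3, 207.8, 261.2, 171.7, 298.6) = 171.7 kN → block shear.

171.7 kN (block shear governs)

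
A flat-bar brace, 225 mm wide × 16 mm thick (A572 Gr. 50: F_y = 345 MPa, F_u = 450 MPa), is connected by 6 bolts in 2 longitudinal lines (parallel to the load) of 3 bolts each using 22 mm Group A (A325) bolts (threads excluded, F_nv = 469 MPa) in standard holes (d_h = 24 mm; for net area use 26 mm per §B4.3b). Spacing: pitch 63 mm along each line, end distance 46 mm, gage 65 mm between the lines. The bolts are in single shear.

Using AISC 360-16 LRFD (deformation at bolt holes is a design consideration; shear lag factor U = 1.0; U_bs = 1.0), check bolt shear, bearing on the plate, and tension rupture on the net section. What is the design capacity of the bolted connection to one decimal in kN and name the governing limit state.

802.3 kN (bolt shear governs)

Bolt shear: A_b = π(22)²/4 = 380.13 mm². φR_n = 0.75 × 469 × 380.13 × 6 × 1 = 802.3 kN.
Bearing (16 mm plate, F_u = 450 MPa): end bolts L_c = 46 − 24/2 = 34, R_n = min(1.2×34×16×450, 2.4×22×16×450) = 293.76 kN/bolt; interior L_c = 63 − 24 = 39, R_n = 336.96 kN/bolt. φR_n = 0.75 × (2×293.76 + 4×336.96) = 1451.5 kN.
Tension rupture (net): A_n = (225 − 2×26)×16 = 2768 mm² (U = 1.0, A_e = A_n). φR_n = 0.75 × 450 × 2768 = 934.2 kN.
Governing: min(802.3, 1451.5, 934.2) = 802.3 kN → bolt shear.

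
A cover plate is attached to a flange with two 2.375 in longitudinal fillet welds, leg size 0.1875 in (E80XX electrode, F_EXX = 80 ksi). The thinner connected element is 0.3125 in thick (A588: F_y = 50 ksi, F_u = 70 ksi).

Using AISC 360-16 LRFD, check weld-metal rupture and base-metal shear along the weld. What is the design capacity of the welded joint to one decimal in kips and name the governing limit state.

22.7 kips (weld metal governs)

Weld metal: throat = 0.707×0.1875 = 0.13256 in, L = 2×2.375 = 4.75 in. φR_n = 0.75 × 0.6 × 80 × 0.13256 × 4.75 = 22.7 kips.
Base metal shear (0.3125 in plate): yield φR_n = 1.0×0.6×50×0.3125×4.75 = 44.5 kips; rupture φR_n = 0.75×0.6×70×0.3125×4.75 = 46.8 kips; take 44.5 kips (yield).
Governing: min(22.7, 44.5) = 22.7 kips → weld metal.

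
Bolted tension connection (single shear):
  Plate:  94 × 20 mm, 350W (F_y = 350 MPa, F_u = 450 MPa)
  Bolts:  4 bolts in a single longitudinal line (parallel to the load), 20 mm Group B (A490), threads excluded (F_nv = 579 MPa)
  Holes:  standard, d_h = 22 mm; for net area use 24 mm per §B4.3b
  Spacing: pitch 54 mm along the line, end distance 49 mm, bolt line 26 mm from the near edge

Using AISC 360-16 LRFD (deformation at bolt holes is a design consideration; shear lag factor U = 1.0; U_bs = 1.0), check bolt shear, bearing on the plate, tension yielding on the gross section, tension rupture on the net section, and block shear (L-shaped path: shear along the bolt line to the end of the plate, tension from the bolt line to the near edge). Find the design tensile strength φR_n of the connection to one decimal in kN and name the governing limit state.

Bolt shear: A_b = π(20)²/4 = 314.16 mm². φR_n = 0.75 × 579 × 314.16 × 4 × 1 = 545.7 kN.
Bearing (20 mm plate, F_u = 450 MPa): end bolts L_c = 49 − 22/2 = 38, R_n = min(1.2×38×20×450, 2.4×20×20×450) = 410.4 kN/bolt; interior L_c = 54 − 22 = 32, R_n = 345.6 kN/bolt. φR_n = 0.75 × (1×410.4 + 3×345.6) = 1085.4 kN.
Tension yield (gross): A_g = 94×20 = 1880 mm². φR_n = 0.90 × 350 × 1880 = 592.2 kN.
Tension rupture (net): A_n = (94 − 1×24)×20 = 1400 mm² (U = 1.0, A_e = A_n). φR_n = 0.75 × 450 × 1400 = 472.5 kN.
Block shear: shear path 1×[49+3×54] = 1×211 mm, A_gv = 4220, A_nv = 1×(211 − 3.5×24)×20 = 2540 mm²; tension to near edge: (26 − 0.5×24)×20 = 280 mm². R_n = min(0.6×450×2540, 0.6×350×4220) + 1.0×450×280 = min(685.8, 886.2) + 126 = 811.8 kN. φR_n = 0.75 × 811.8 = 608.9 kN.
Governing: min(545.7, 1085.4, 592.2, 472.5, 608.9) = 472.5 kN → net-section rupture.

472.5 kN (net-section rupture governs)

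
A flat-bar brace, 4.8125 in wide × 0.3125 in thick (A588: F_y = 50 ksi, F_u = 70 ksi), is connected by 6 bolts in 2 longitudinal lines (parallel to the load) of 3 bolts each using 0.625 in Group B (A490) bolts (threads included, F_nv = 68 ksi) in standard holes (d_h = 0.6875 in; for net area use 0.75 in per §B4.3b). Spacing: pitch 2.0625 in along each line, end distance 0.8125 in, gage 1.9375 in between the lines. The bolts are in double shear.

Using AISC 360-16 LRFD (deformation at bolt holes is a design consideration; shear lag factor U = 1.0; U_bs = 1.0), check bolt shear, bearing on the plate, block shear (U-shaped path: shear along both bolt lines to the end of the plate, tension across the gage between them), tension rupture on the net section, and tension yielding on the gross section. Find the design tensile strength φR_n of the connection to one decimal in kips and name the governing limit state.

Bolt shear: A_b = π(0.625)²/4 = 0.3068 in². φR_n = 0.75 × 68 × 0.3068 × 6 × 2 = 187.8 kips.
Bearing (0.3125 in plate, F_u = 70 ksi): end bolts L_c = 0.8125 − 0.6875/2 = 0.46875, R_n = min(1.2×0.46875×0.3125×70, 2.4×0.625×0.3125×70) = 12.305 kips/bolt; interior L_c = 2.0625 − 0.6875 = 1.375, R_n = 32.813 kips/bolt. φR_n = 0.75 × (2×12.305 + 4×32.813) = 116.9 kips.
Block shear: shear path 2×[0.8125+2×2.0625] = 2×4.9375 in, A_gv = 3.0859, A_nv = 2×(4.9375 − 2.5×0.75)×0.3125 = 1.9141 in²; tension across gage: (1.9375 − 1×0.75)×0.3125 = 0.37109 in². R_n = min(0.6×70×1.9141, 0.6×50×3.0859) + 1.0×70×0.37109 = min(80.392, 92.577) + 25.976 = 106.37 kips. φR_n = 0.75 × 106.37 = 79.8 kips.
Tension rupture (net): A_n = (4.8125 − 2×0.75)×0.3125 = 1.0352 in² (U = 1.0, A_e = A_n). φR_n = 0.75 × 70 × 1.0352 = 54.3 kips.
Tension yield (gross): A_g = 4.8125×0.3125 = 1.5039 in². φR_n = 0.90 × 50 × 1.5039 = 67.7 kips.
Governing: min(187.8, 116.9, 79.8, 54.3, 67.7) = 54.3 kips → net-section rupture.

54.3 kips (net-section rupture governs)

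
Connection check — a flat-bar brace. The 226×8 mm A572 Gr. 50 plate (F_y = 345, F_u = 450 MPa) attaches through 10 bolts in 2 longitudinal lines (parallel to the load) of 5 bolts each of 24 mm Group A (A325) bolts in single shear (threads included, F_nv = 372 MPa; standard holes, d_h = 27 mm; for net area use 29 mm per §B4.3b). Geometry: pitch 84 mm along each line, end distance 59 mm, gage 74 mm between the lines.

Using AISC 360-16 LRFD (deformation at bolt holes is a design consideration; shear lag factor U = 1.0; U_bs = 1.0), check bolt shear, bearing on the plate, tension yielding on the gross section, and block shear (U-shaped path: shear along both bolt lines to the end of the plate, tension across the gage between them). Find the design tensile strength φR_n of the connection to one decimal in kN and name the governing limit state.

Bolt shear: A_b = π(24)²/4 = 452.39 mm². φR_n = 0.75 × 372 × 452.39 × 10 × 1 = 1262.2 kN.
Bearing (8 mm plate, F_u = 450 MPa): end bolts L_c = 59 − 27/2 = 45.5, R_n = min(1.2×45.5×8×450, 2.4×24×8×450) = 196.56 kN/bolt; interior L_c = 84 − 27 = 57, R_n = 207.36 kN/bolt. φR_n = 0.75 × (2×196.56 + 8×207.36) = 1539.0 kN.
Tension yield (gross): A_g = 226×8 = 1808 mm². φR_n = 0.90 × 345 × 1808 = 561.4 kN.
Block shear: shear path 2×[59+4×84] = 2×395 mm, A_gv = 6320, A_nv = 2×(395 − 4.5×29)×8 = 4232 mm²; tension across gage: (74 − 1×29)×8 = 360 mm². R_n = min(0.6×450×4232, 0.6×345×6320) + 1.0×450×360 = min(1142.6, 1308.2) + 162 = 1304.6 kN. φR_n = 0.75 × 1304.6 = 978.5 kN.
Governing: min(1262.2, 1539.0, 561.4, 978.5) = 561.4 kN → gross-section yield.

561.4 kN (gross-section yield governs)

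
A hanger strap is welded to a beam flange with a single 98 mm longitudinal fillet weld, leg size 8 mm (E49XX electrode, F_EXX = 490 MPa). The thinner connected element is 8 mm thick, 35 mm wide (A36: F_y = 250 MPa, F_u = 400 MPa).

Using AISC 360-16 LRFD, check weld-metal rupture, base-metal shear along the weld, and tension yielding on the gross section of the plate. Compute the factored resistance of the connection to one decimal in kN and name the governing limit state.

Weld metal: throat = 0.707×8 = 5.656 mm, L = 98 mm. φR_n = 0.75 × 0.6 × 490 × 5.656 × 98 = 122.2 kN.
Base metal shear (8 mm plate): yield φR_n = 1.0×0.6×250×8×98 = 117.6 kN; rupture φR_n = 0.75×0.6×400×8×98 = 141.1 kN; take 117.6 kN (yield).
Tension yield (gross): A_g = 35×8 = 280 mm². φR_n = 0.90 × 250 × 280 = 63.0 kN.
Governing: min(122.2, 117.6, 63.0) = 63.0 kN → gross-section yield.

63.0 kN (gross-section yield governs)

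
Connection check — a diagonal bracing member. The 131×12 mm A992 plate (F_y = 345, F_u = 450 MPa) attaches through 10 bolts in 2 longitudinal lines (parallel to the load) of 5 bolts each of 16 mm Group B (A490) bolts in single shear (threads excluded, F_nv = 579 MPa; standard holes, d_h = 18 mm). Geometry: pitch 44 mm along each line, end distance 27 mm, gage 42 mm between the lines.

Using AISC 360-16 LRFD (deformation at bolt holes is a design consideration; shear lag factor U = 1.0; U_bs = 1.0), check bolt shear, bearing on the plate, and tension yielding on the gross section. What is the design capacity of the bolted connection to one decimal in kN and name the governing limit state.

Bolt shear: A_b = π(16)²/4 = 201.06 mm². φR_n = 0.75 × 579 × 201.06 × 10 × 1 = 873.1 kN.
Bearing (12 mm plate, F_u = 450 MPa): end bolts L_c = 27 − 18/2 = 18, R_n = min(1.2×18×12×450, 2.4×16×12×450) = 116.64 kN/bolt; interior L_c = 44 − 18 = 26, R_n = 168.48 kN/bolt. φR_n = 0.75 × (2×116.64 + 8×168.48) = 1185.8 kN.
Tension yield (gross): A_g = 131×12 = 1572 mm². φR_n = 0.90 × 345 × 1572 = 488.1 kN.
Governing: min(873.1, 1185.8, 488.1) = 488.1 kN → gross-section yield.

488.1 kN (gross-section yield governs)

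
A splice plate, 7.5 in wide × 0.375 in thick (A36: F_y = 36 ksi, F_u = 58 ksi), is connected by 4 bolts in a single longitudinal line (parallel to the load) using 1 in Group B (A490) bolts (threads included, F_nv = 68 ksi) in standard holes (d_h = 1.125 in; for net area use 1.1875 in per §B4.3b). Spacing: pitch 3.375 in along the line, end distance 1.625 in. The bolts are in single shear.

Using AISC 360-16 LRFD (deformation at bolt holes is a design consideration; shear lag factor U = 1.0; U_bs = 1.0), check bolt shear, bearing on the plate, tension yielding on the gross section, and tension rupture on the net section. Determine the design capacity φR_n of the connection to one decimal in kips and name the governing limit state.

Bolt shear: A_b = π(1)²/4 = 0.7854 in². φR_n = 0.75 × 68 × 0.7854 × 4 × 1 = 160.2 kips.
Bearing (0.375 in plate, F_u = 58 ksi): end bolts L_c = 1.625 − 1.125/2 = 1.0625, R_n = min(1.2×1.0625×0.375×58, 2.4×1×0.375×58) = 27.731 kips/bolt; interior L_c = 3.375 − 1.125 = 2.25, R_n = 52.2 kips/bolt. φR_n = 0.75 × (1×27.731 + 3×52.2) = 138.2 kips.
Tension yield (gross): A_g = 7.5×0.375 = 2.8125 in². φR_n = 0.90 × 36 × 2.8125 = 91.1 kips.
Tension rupture (net): A_n = (7.5 − 1×1.1875)×0.375 = 2.3672 in² (U = 1.0, A_e = A_n). φR_n = 0.75 × 58 × 2.3672 = 103.0 kips.
Governing: min(160.2, 138.2, 91.1, 103.0) = 91.1 kips → gross-section yield.

91.1 kips (gross-section yield governs)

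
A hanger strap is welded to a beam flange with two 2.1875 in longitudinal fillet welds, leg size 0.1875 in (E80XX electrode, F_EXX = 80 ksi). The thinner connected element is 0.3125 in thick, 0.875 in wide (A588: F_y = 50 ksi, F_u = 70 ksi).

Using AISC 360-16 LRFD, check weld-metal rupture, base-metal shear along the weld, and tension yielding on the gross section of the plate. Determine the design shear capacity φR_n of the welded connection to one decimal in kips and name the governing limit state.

Weld metal: throat = 0.707×0.1875 = 0.13256 in, L = 2×2.1875 = 4.375 in. φR_n = 0.75 × 0.6 × 80 × 0.13256 × 4.375 = 20.9 kips.
Base metal shear (0.3125 in plate): yield φR_n = 1.0×0.6×50×0.3125×4.375 = 41.0 kips; rupture φR_n = 0.75×0.6×70×0.3125×4.375 = 43.1 kips; take 41.0 kips (yield).
Tension yield (gross): A_g = 0.875×0.3125 = 0.27344 in². φR_n = 0.90 × 50 × 0.27344 = 12.3 kips.
Governing: min(20.9, 41.0, 12.3) = 12.3 kips → gross-section yield.

12.3 kips (gross-section yield governs)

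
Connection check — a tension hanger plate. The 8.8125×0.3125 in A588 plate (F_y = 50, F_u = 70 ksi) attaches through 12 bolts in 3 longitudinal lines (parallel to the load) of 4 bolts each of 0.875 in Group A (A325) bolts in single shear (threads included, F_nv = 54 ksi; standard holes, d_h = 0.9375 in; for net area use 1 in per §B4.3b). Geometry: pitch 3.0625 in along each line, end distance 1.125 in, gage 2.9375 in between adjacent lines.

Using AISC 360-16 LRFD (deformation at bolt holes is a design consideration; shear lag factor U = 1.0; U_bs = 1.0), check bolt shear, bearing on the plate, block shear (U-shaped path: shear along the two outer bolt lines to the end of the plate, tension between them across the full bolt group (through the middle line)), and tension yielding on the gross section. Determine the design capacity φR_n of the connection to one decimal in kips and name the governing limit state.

Bolt shear: A_b = π(0.875)²/4 = 0.60132 in². φR_n = 0.75 × 54 × 0.60132 × 12 × 1 = 292.2 kips.
Bearing (0.3125 in plate, F_u = 70 ksi): end bolts L_c = 1.125 − 0.9375/2 = 0.65625, R_n = min(1.2×0.65625×0.3125×70, 2.4×0.875×0.3125×70) = 17.227 kips/bolt; interior L_c = 3.0625 − 0.9375 = 2.125, R_n = 45.938 kips/bolt. φR_n = 0.75 × (3×17.227 + 9×45.938) = 348.8 kips.
Block shear: shear path 2×[1.125+3×3.0625] = 2×10.3125 in, A_gv = 6.4453, A_nv = 2×(10.3125 − 3.5×1)×0.3125 = 4.2578 in²; tension across gage: (5.875 − 2×1)×0.3125 = 1.2109 in². R_n = min(0.6×70×4.2578, 0.6×50×6.4453) + 1.0×70×1.2109 = min(178.83, 193.36) + 84.763 = 263.59 kips. φR_n = 0.75 × 263.59 = 197.7 kips.
Tension yield (gross): A_g = 8.8125×0.3125 = 2.7539 in². φR_n = 0.90 × 50 × 2.7539 = 123.9 kips.
Governing: min(292.2, 348.8, 197.7, 123.9) = 123.9 kips → gross-section yield.

123.9 kips (gross-section yield governs)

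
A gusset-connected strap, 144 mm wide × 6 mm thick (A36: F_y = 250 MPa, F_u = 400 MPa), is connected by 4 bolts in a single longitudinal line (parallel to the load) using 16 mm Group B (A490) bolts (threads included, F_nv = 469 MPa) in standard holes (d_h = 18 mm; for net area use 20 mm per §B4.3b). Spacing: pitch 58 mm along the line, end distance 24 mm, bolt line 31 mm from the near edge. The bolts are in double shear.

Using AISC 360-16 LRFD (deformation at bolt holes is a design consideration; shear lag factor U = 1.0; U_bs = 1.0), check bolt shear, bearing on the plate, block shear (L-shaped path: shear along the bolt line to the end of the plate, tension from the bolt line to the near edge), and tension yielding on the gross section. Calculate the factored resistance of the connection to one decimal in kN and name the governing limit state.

Bolt shear: A_b = π(16)²/4 = 201.06 mm². φR_n = 0.75 × 469 × 201.06 × 4 × 2 = 565.8 kN.
Bearing (6 mm plate, F_u = 400 MPa): end bolts L_c = 24 − 18/2 = 15, R_n = min(1.2×15×6×400, 2.4×16×6×400) = 43.2 kN/bolt; interior L_c = 58 − 18 = 40, R_n = 92.16 kN/bolt. φR_n = 0.75 × (1×43.2 + 3×92.16) = 239.8 kN.
Block shear: shear path 1×[24+3×58] = 1×198 mm, A_gv = 1188, A_nv = 1×(198 − 3.5×20)×6 = 768 mm²; tension to near edge: (31 − 0.5×20)×6 = 126 mm². R_n = min(0.6×400×768, 0.6×250×1188) + 1.0×400×126 = min(184.32, 178.2) + 50.4 = 228.6 kN. φR_n = 0.75 × 228.6 = 171.5 kN.
Tension yield (gross): A_g = 144×6 = 864 mm². φR_n = 0.90 × 250 × 864 = 194.4 kN.
Governing: min(565.8, 239.8, 171.5, 194.4) = 171.5 kN → block shear.

171.5 kN (block shear governs)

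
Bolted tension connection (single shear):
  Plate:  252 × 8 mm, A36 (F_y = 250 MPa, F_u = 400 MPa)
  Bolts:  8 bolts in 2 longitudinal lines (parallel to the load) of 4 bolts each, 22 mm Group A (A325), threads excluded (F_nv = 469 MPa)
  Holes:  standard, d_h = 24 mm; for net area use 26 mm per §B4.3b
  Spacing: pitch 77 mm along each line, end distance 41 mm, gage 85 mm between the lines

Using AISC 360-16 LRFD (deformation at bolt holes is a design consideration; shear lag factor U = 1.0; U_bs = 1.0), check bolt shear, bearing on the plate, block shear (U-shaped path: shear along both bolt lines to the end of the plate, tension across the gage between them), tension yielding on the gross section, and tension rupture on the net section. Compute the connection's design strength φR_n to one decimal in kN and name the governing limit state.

Bolt shear: A_b = π(22)²/4 = 380.13 mm². φR_n = 0.75 × 469 × 380.13 × 8 × 1 = 1069.7 kN.
Bearing (8 mm plate, F_u = 400 MPa): end bolts L_c = 41 − 24/2 = 29, R_n = min(1.2×29×8×400, 2.4×22×8×400) = 111.36 kN/bolt; interior L_c = 77 − 24 = 53, R_n = 168.96 kN/bolt. φR_n = 0.75 × (2×111.36 + 6×168.96) = 927.4 kN.
Block shear: shear path 2×[41+3×77] = 2×272 mm, A_gv = 4352, A_nv = 2×(272 − 3.5×26)×8 = 2896 mm²; tension across gage: (85 − 1×26)×8 = 472 mm². R_n = min(0.6×400×2896, 0.6×250×4352) + 1.0×400×472 = min(695.04, 652.8) + 188.8 = 841.6 kN. φR_n = 0.75 × 841.6 = 631.2 kN.
Tension yield (gross): A_g = 252×8 = 2016 mm². φR_n = 0.90 × 250 × 2016 = 453.6 kN.
Tension rupture (net): A_n = (252 − 2×26)×8 = 1600 mm² (U = 1.0, A_e = A_n). φR_n = 0.75 × 400 × 1600 = 480.0 kN.
Governing: min(1069.7, 927.4, 631.2, 453.6, 480.0) = 453.6 kN → gross-section yield.

453.6 kN (gross-section yield governs)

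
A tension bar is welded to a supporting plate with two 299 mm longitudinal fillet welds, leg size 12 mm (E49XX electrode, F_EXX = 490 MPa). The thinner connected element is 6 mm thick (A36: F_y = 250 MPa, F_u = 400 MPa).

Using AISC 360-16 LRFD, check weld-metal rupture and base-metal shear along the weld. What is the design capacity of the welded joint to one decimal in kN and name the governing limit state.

Weld metal: throat = 0.707×12 = 8.484 mm, L = 2×299 = 598 mm. φR_n = 0.75 × 0.6 × 490 × 8.484 × 598 = 1118.7 kN.
Base metal shear (6 mm plate): yield φR_n = 1.0×0.6×250×6×598 = 538.2 kN; rupture φR_n = 0.75×0.6×400×6×598 = 645.8 kN; take 538.2 kN (yield).
Governing: min(1118.7, 538.2) = 538.2 kN → base-metal shear.

538.2 kN (base-metal shear governs)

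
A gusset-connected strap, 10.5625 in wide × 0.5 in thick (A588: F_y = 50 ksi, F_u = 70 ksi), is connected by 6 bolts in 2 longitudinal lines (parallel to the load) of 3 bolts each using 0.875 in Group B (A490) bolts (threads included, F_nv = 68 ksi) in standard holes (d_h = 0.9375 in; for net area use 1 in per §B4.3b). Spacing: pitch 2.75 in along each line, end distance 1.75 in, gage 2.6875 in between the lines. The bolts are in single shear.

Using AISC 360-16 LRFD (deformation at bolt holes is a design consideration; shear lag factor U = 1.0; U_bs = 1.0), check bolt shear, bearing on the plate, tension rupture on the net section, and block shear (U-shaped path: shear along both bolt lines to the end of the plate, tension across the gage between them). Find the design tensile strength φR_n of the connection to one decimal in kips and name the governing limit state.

184.0 kips (bolt shear governs)

Bolt shear: A_b = π(0.875)²/4 = 0.60132 in². φR_n = 0.75 × 68 × 0.60132 × 6 × 1 = 184.0 kips.
Bearing (0.5 in plate, F_u = 70 ksi): end bolts L_c = 1.75 − 0.9375/2 = 1.28125, R_n = min(1.2×1.28125×0.5×70, 2.4×0.875×0.5×70) = 53.813 kips/bolt; interior L_c = 2.75 − 0.9375 = 1.8125, R_n = 73.5 kips/bolt. φR_n = 0.75 × (2×53.813 + 4×73.5) = 301.2 kips.
Tension rupture (net): A_n = (10.5625 − 2×1)×0.5 = 4.2813 in² (U = 1.0, A_e = A_n). φR_n = 0.75 × 70 × 4.2813 = 224.8 kips.
Block shear: shear path 2×[1.75+2×2.75] = 2×7.25 in, A_gv = 7.25, A_nv = 2×(7.25 − 2.5×1)×0.5 = 4.75 in²; tension across gage: (2.6875 − 1×1)×0.5 = 0.84375 in². R_n = min(0.6×70×4.75, 0.6×50×7.25) + 1.0×70×0.84375 = min(199.5, 217.5) + 59.063 = 258.56 kips. φR_n = 0.75 × 258.56 = 193.9 kips.
Governing: min(184.0, 301.2, 224.8, 193.9) = 184.0 kips → bolt shear.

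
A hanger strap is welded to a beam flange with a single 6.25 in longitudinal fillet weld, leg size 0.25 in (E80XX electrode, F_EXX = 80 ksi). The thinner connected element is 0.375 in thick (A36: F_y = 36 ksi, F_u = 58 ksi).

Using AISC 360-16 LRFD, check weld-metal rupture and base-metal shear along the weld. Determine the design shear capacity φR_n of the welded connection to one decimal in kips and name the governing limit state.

39.8 kips (weld metal governs)

Weld metal: throat = 0.707×0.25 = 0.17675 in, L = 6.25 in. φR_n = 0.75 × 0.6 × 80 × 0.17675 × 6.25 = 39.8 kips.
Base metal shear (0.375 in plate): yield φR_n = 1.0×0.6×36×0.375×6.25 = 50.6 kips; rupture φR_n = 0.75×0.6×58×0.375×6.25 = 61.2 kips; take 50.6 kips (yield).
Governing: min(39.8, 50.6) = 39.8 kips → weld metal.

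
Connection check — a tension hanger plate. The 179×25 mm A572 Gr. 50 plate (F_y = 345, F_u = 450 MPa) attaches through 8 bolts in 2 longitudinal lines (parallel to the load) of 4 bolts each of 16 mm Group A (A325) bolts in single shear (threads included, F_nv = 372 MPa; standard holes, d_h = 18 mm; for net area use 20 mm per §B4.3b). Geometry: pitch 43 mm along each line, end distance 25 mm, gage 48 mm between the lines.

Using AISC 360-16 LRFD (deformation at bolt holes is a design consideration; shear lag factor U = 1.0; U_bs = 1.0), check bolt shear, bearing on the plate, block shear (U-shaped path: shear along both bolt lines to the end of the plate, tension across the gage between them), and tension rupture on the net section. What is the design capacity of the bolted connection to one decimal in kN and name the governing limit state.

448.8 kN (bolt shear governs)

Bolt shear: A_b = π(16)²/4 = 201.06 mm². φR_n = 0.75 × 372 × 201.06 × 8 × 1 = 448.8 kN.
Bearing (25 mm plate, F_u = 450 MPa): end bolts L_c = 25 − 18/2 = 16, R_n = min(1.2×16×25×450, 2.4×16×25×450) = 216 kN/bolt; interior L_c = 43 − 18 = 25, R_n = 337.5 kN/bolt. φR_n = 0.75 × (2×216 + 6×337.5) = 1842.8 kN.
Block shear: shear path 2×[25+3×43] = 2×154 mm, A_gv = 7700, A_nv = 2×(154 − 3.5×20)×25 = 4200 mm²; tension across gage: (48 − 1×20)×25 = 700 mm². R_n = min(0.6×450×4200, 0.6×345×7700) + 1.0×450×700 = min(1134, 1593.9) + 315 = 1449 kN. φR_n = 0.75 × 1449 = 1086.8 kN.
Tension rupture (net): A_n = (179 − 2×20)×25 = 3475 mm² (U = 1.0, A_e = A_n). φR_n = 0.75 × 450 × 3475 = 1172.8 kN.
Governing: min(448.8, 1842.8, 1086.8, 1172.8) = 448.8 kN → bolt shear.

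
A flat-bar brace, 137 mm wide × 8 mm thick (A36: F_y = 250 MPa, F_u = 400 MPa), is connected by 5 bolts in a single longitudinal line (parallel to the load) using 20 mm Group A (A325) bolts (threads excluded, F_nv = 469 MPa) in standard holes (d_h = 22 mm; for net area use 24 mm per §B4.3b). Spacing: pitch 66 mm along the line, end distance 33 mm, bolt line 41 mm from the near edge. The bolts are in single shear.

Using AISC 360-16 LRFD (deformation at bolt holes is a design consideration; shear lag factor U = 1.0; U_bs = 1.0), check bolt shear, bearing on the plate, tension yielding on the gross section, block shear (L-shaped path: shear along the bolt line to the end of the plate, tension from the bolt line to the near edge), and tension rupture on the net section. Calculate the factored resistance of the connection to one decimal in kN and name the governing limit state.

Bolt shear: A_b = π(20)²/4 = 314.16 mm². φR_n = 0.75 × 469 × 314.16 × 5 × 1 = 552.5 kN.
Bearing (8 mm plate, F_u = 400 MPa): end bolts L_c = 33 − 22/2 = 22, R_n = min(1.2×22×8×400, 2.4×20×8×400) = 84.48 kN/bolt; interior L_c = 66 − 22 = 44, R_n = 153.6 kN/bolt. φR_n = 0.75 × (1×84.48 + 4×153.6) = 524.2 kN.
Tension yield (gross): A_g = 137×8 = 1096 mm². φR_n = 0.90 × 250 × 1096 = 246.6 kN.
Block shear: shear path 1×[33+4×66] = 1×297 mm, A_gv = 2376, A_nv = 1×(297 − 4.5×24)×8 = 1512 mm²; tension to near edge: (41 − 0.5×24)×8 = 232 mm². R_n = min(0.6×400×1512, 0.6×250×2376) + 1.0×400×232 = min(362.88, 356.4) + 92.8 = 449.2 kN. φR_n = 0.75 × 449.2 = 336.9 kN.
Tension rupture (net): A_n = (137 − 1×24)×8 = 904 mm² (U = 1.0, A_e = A_n). φR_n = 0.75 × 400 × 904 = 271.2 kN.
Governing: min(552.5, 524.2, 246.6, 336.9, 271.2) = 246.6 kN → gross-section yield.

246.6 kN (gross-section yield governs)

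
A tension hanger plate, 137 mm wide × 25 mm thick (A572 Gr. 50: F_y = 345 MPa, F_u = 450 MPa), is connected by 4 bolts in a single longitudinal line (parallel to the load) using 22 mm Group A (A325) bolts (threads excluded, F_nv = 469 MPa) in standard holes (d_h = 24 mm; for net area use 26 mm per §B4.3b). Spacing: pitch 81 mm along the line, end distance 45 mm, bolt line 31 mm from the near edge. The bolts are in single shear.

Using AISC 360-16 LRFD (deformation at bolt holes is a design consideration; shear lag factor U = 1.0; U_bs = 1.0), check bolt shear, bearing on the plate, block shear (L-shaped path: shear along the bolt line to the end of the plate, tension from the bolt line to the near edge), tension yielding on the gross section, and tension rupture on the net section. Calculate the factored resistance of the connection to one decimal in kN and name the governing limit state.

Bolt shear: A_b = π(22)²/4 = 380.13 mm². φR_n = 0.75 × 469 × 380.13 × 4 × 1 = 534.8 kN.
Bearing (25 mm plate, F_u = 450 MPa): end bolts L_c = 45 − 24/2 = 33, R_n = min(1.2×33×25×450, 2.4×22×25×450) = 445.5 kN/bolt; interior L_c = 81 − 24 = 57, R_n = 594 kN/bolt. φR_n = 0.75 × (1×445.5 + 3×594) = 1670.6 kN.
Block shear: shear path 1×[45+3×81] = 1×288 mm, A_gv = 7200, A_nv = 1×(288 − 3.5×26)×25 = 4925 mm²; tension to near edge: (31 − 0.5×26)×25 = 450 mm². R_n = min(0.6×450×4925, 0.6×345×7200) + 1.0×450×450 = min(1329.8, 1490.4) + 202.5 = 1532.3 kN. φR_n = 0.75 × 1532.3 = 1149.2 kN.
Tension yield (gross): A_g = 137×25 = 3425 mm². φR_n = 0.90 × 345 × 3425 = 1063.5 kN.
Tension rupture (net): A_n = (137 − 1×26)×25 = 2775 mm² (U = 1.0, A_e = A_n). φR_n = 0.75 × 450 × 2775 = 936.6 kN.
Governing: min(534.8, 1670.6, 1149.2, 1063.5, 936.6) = 534.8 kN → bolt shear.

534.8 kN (bolt shear governs)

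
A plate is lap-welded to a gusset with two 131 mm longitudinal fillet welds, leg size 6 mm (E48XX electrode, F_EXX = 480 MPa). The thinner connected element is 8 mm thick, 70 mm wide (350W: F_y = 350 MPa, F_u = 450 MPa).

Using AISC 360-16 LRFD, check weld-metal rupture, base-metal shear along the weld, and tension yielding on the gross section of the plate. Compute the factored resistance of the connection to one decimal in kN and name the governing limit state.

Weld metal: throat = 0.707×6 = 4.242 mm, L = 2×131 = 262 mm. φR_n = 0.75 × 0.6 × 480 × 4.242 × 262 = 240.1 kN.
Base metal shear (8 mm plate): yield φR_n = 1.0×0.6×350×8×262 = 440.2 kN; rupture φR_n = 0.75×0.6×450×8×262 = 424.4 kN; take 424.4 kN (rupture).
Tension yield (gross): A_g = 70×8 = 560 mm². φR_n = 0.90 × 350 × 560 = 176.4 kN.
Governing: min(240.1, 424.4, 176.4) = 176.4 kN → gross-section yield.

176.4 kN (gross-section yield governs)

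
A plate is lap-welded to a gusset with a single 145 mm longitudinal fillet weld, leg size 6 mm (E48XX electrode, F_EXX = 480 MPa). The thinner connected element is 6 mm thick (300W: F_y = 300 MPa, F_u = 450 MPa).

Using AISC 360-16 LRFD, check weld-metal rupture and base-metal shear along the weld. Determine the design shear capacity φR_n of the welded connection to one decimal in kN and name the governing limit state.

Weld metal: throat = 0.707×6 = 4.242 mm, L = 145 mm. φR_n = 0.75 × 0.6 × 480 × 4.242 × 145 = 132.9 kN.
Base metal shear (6 mm plate): yield φR_n = 1.0×0.6×300×6×145 = 156.6 kN; rupture φR_n = 0.75×0.6×450×6×145 = 176.2 kN; take 156.6 kN (yield).
Governing: min(132.9, 156.6) = 132.9 kN → weld metal.

132.9 kN (weld metal governs)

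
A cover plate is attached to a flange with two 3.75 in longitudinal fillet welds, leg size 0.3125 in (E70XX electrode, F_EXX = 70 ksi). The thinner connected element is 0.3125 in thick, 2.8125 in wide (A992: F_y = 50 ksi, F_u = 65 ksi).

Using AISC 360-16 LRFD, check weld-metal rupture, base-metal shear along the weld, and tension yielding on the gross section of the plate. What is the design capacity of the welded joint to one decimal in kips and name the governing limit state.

Weld metal: throat = 0.707×0.3125 = 0.22094 in, L = 2×3.75 = 7.5 in. φR_n = 0.75 × 0.6 × 70 × 0.22094 × 7.5 = 52.2 kips.
Base metal shear (0.3125 in plate): yield φR_n = 1.0×0.6×50×0.3125×7.5 = 70.3 kips; rupture φR_n = 0.75×0.6×65×0.3125×7.5 = 68.6 kips; take 68.6 kips (rupture).
Tension yield (gross): A_g = 2.8125×0.3125 = 0.87891 in². φR_n = 0.90 × 50 × 0.87891 = 39.6 kips.
Governing: min(52.2, 68.6, 39.6) = 39.6 kips → gross-section yield.

39.6 kips (gross-section yield governs)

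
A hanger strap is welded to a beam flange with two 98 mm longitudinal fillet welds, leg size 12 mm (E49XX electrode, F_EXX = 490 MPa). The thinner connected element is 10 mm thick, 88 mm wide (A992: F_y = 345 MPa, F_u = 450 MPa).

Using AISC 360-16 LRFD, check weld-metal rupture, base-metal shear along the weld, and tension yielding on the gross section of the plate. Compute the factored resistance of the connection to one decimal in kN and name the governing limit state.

273.2 kN (gross-section yield governs)

Weld metal: throat = 0.707×12 = 8.484 mm, L = 2×98 = 196 mm. φR_n = 0.75 × 0.6 × 490 × 8.484 × 196 = 366.7 kN.
Base metal shear (10 mm plate): yield φR_n = 1.0×0.6×345×10×196 = 405.7 kN; rupture φR_n = 0.75×0.6×450×10×196 = 396.9 kN; take 396.9 kN (rupture).
Tension yield (gross): A_g = 88×10 = 880 mm². φR_n = 0.90 × 345 × 880 = 273.2 kN.
Governing: min(366.7, 396.9, 273.2) = 273.2 kN → gross-section yield.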